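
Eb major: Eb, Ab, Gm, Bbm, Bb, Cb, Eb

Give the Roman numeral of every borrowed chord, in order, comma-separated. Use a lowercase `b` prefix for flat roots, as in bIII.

v, bVI

In Eb major the diatonic chords are Eb, Fm, Gm, Ab, Bb, Cm, Ddim. Eb, Ab, Gm and Bb all belong to that set. But Bbm (Bb–Db–F) is foreign: the diatonic V on degree 5 is Bb, whereas Bbm comes from Eb minor. It is labeled v. Cb (Cb–Eb–Gb) is not: scale degree 6 in Eb major carries Cm (vi). In Eb minor the chord on that degree is Cb, so here it functions as bVI, borrowed from the parallel minor.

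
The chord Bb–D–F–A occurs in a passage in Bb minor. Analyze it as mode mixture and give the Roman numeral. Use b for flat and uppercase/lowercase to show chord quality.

Imaj7

Bb is scale degree 1 in Bb minor. The diatonic chord on degree 1 would be Bbm (i), but Bb–D–F–A is the major-seventh chord from Bb major. As a borrowed chord it is labeled Imaj7.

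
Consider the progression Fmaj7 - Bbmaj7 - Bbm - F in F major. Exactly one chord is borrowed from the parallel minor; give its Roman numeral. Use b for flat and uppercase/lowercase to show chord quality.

F major has the diatonic set F, Gm, Am, Bb, C, Dm, Edim. Fmaj7, Bbmaj7 and F are all diatonic. But Bbm (Bb–Db–F) is foreign: the diatonic IV on degree 4 is Bb, whereas Bbm comes from F minor. It is labeled iv.

iv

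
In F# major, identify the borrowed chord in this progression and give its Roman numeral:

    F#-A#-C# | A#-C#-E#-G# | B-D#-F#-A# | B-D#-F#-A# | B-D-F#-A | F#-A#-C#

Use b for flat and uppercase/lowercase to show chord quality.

The diatonic triads in F# major are F#, G#m, A#m, B, C#, D#m, E#dim. Of the given chords, F#–A#–C# = F#, A#–C#–E#–G# = A#m7 and B–D#–F#–A# = Bmaj7 are diatonic. B–D–F#–A is not: scale degree 4 in F# major carries B (IV). In F# minor the chord on that degree is Bm7, so here it functions as iv7, borrowed from the parallel minor.

iv7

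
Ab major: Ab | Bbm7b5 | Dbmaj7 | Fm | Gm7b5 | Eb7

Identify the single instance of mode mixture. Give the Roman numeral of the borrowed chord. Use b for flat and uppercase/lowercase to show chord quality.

The diatonic triads in Ab major are Ab, Bbm, Cm, Db, Eb, Fm, Gdim. Ab, Dbmaj7, Fm, Gm7b5 and Eb7 are all diatonic. Bbm7b5 (Bb–Db–Fb–Ab) doesn't fit — on degree 2 Ab major would have Bbm (ii). Bbm7b5 is the degree-2 chord of Ab minor, so it is the borrowed iiø7.

iiø7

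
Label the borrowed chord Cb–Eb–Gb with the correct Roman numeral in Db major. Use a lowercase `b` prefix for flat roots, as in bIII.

bVII

The root Cb is the lowered 7th scale degree — diatonically Db major has C there. Cb–Eb–Gb is a major chord — the form found in Db minor, not the diatonic vii° (Cdim). Borrowed into Db major it is written bVII.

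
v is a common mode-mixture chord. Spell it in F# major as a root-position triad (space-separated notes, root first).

v is built on scale degree 5, which is C# in both F# major and its parallel. Stacking thirds in F# minor on C# gives C#–E–G#.

C# E G#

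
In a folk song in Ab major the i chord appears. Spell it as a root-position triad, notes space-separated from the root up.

Ab Cb Eb

The root, Ab, is scale degree 1 — the same note in Ab major and Ab minor; only the chord quality changes. In Ab minor the chord on Ab is Ab–Cb–Eb.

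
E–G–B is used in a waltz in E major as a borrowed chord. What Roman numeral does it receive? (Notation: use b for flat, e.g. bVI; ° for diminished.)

i

E is scale degree 1 in E major. Diatonically E major has E (I) on that degree; E–G–B is instead the minor chord native to E minor, so it takes the label i.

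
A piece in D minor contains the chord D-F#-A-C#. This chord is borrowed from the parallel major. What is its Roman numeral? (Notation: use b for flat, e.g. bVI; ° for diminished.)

Imaj7

The root D is the diatonic 1st degree of D minor; the borrowing shows in the chord quality. D–F#–A–C# is a major-seventh chord — the form found in D major, not the diatonic i (Dm). Borrowed into D minor it is written Imaj7.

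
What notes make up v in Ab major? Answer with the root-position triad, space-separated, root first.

Eb Gb Bb

The root, Eb, is scale degree 5 — the same note in Ab major and Ab minor; only the chord quality changes. Stacking thirds in Ab minor on Eb gives Eb–Gb–Bb.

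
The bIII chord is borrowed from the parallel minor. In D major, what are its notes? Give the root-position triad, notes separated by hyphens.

The root of bIII is the lowered 3rd degree: F# becomes F. In D minor the chord on F is F–A–C.

F-A-C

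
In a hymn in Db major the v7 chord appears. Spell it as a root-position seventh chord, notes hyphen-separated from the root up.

The root, Ab, is scale degree 5 — the same note in Db major and Db minor; only the chord quality changes. Stacking thirds in Db minor on Ab gives Ab–Cb–Eb–Gb.

Ab-Cb-Eb-Gb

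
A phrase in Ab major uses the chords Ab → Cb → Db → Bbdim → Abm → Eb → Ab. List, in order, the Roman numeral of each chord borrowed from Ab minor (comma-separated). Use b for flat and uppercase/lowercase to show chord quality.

The diatonic triads in Ab major are Ab, Bbm, Cm, Db, Eb, Fm, Gdim. Of the given chords, Ab, Db and Eb are diatonic. Cb (Cb–Eb–Gb) doesn't fit — on degree 3 Ab major would have Cm (iii). Cb is the degree-3 chord of Ab minor, so it is the borrowed bIII. But Bbdim (Bb–Db–Fb) is foreign: the diatonic ii on degree 2 is Bbm, whereas Bbdim comes from Ab minor. It is labeled ii°. But Abm (Ab–Cb–Eb) is foreign: the diatonic I on degree 1 is Ab, whereas Abm comes from Ab minor. It is labeled i.

bIII, ii°, i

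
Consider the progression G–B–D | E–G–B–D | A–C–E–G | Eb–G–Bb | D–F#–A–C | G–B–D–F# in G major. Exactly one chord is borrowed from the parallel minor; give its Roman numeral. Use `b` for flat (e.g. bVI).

bVI

The diatonic triads in G major are G, Am, Bm, C, D, Em, F#dim. Of the given chords, G–B–D = G, E–G–B–D = Em7, A–C–E–G = Am7, D–F#–A–C = D7 and G–B–D–F# = Gmaj7 are diatonic. Eb–G–Bb doesn't fit — on degree 6 G major would have Em (vi). Eb is the degree-6 chord of G minor, so it is the borrowed bVI.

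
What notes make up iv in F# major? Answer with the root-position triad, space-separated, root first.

iv is built on scale degree 4, which is B in both F# major and its parallel. Stacking thirds in F# minor on B gives B–D–F#.

B D F#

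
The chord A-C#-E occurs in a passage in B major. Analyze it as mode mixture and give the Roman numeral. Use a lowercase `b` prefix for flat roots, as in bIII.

bVII

In B major scale degree 7 is A#; A is its lowered form, from B minor. The diatonic chord on degree 7 would be A#dim (vii°), but A–C#–E is the major chord from B minor. As a borrowed chord it is labeled bVII.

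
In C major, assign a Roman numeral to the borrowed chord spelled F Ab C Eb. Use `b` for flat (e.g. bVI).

The root F is the diatonic 4th degree of C major; the borrowing shows in the chord quality. F–Ab–C–Eb is a minor-seventh chord — the form found in C minor, not the diatonic IV (F). Borrowed into C major it is written iv7.

iv7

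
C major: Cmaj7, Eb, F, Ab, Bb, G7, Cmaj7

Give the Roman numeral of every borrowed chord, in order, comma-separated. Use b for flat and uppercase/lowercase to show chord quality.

bIII, bVI, bVII

C major has the diatonic set C, Dm, Em, F, G, Am, Bdim. Of the given chords, Cmaj7, F and G7 are diatonic. Eb (Eb–G–Bb) doesn't fit — on degree 3 C major would have Em (iii). Eb is the degree-3 chord of C minor, so it is the borrowed bIII. Ab (Ab–C–Eb) is not: scale degree 6 in C major carries Am (vi). In C minor the chord on that degree is Ab, so here it functions as bVI, borrowed from the parallel minor. Bb (Bb–D–F) doesn't fit — on degree 7 C major would have Bdim (vii°). Bb is the degree-7 chord of C minor, so it is the borrowed bVII.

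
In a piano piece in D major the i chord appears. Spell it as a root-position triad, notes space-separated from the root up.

D F A

i is built on scale degree 1, which is D in both D major and its parallel. Stacking thirds in D minor on D gives D–F–A.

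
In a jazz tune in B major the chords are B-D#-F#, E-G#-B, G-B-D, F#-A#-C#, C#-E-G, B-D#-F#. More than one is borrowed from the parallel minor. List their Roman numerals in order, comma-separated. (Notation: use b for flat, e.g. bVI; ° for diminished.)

bVI, ii°

In B major the diatonic chords are B, C#m, D#m, E, F#, G#m, A#dim. B–D#–F# = B, E–G#–B = E and F#–A#–C# = F# all belong to that set. G–B–D is not: scale degree 6 in B major carries G#m (vi). In B minor the chord on that degree is G, so here it functions as bVI, borrowed from the parallel minor. C#–E–G doesn't fit — on degree 2 B major would have C#m (ii). C#dim is the degree-2 chord of B minor, so it is the borrowed ii°.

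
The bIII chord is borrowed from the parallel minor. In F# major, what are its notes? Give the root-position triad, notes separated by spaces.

A C# E

bIII is built on the lowered scale degree 3. In F# major degree 3 is A#; lowered it becomes A. Stacking thirds in F# minor on A gives A–C#–E.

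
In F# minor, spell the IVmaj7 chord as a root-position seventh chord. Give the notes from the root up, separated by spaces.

B D# F# A#

The root, B, is scale degree 4 — the same note in F# minor and F# major; only the chord quality changes. Building the major-seventh chord from the parallel major on B: B–D#–F#–A#.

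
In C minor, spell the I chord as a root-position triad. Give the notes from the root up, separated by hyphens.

C-E-G

I is built on scale degree 1, which is C in both C minor and its parallel. Stacking thirds in C major on C gives C–E–G.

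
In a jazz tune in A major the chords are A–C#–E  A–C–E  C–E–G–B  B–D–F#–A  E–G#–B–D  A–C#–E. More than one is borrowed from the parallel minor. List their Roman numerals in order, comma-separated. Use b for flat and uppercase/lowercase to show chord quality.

The diatonic triads in A major are A, Bm, C#m, D, E, F#m, G#dim. A–C#–E = A, B–D–F#–A = Bm7 and E–G#–B–D = E7 all belong to that set. A–C–E doesn't fit — on degree 1 A major would have A (I). Am is the degree-1 chord of A minor, so it is the borrowed i. But C–E–G–B is foreign: the diatonic iii on degree 3 is C#m, whereas Cmaj7 comes from A minor. It is labeled bIIImaj7.

i, bIIImaj7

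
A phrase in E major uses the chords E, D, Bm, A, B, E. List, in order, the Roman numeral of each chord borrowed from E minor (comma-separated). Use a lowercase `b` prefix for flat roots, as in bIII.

bVII, v

In E major the diatonic chords are E, F#m, G#m, A, B, C#m, D#dim. E, A and B are all diatonic. D (D–F#–A) doesn't fit — on degree 7 E major would have D#dim (vii°). D is the degree-7 chord of E minor, so it is the borrowed bVII. Bm (B–D–F#) doesn't fit — on degree 5 E major would have B (V). Bm is the degree-5 chord of E minor, so it is the borrowed v.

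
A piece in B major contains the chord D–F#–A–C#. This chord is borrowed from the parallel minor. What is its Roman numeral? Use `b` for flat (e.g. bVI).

bIIImaj7

In B major scale degree 3 is D#; D is its lowered form, from B minor. Diatonically B major has D#m (iii) on that degree; D–F#–A–C# is instead the major-seventh chord native to B minor, so it takes the label bIIImaj7.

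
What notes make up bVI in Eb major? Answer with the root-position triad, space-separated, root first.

The root of bVI is the lowered 6th degree: C becomes Cb. In Eb minor the chord on Cb is Cb–Eb–Gb.

Cb Eb Gb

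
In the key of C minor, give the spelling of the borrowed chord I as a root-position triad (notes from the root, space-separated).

C E G

I is built on scale degree 1, which is C in both C minor and its parallel. Building the major chord from the parallel major on C: C–E–G.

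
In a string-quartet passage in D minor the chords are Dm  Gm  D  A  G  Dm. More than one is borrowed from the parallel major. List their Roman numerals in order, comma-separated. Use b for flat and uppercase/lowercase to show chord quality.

In D minor (with V from harmonic minor) the diatonic chords are Dm, Edim, F, Gm, A, Bb, C. Of the given chords, Dm, Gm and A are diatonic. D (D–F#–A) doesn't fit — on degree 1 D minor would have Dm (i). D is the degree-1 chord of D major, so it is the borrowed I. But G (G–B–D) is foreign: the diatonic iv on degree 4 is Gm, whereas G comes from D major. It is labeled IV.

I, IV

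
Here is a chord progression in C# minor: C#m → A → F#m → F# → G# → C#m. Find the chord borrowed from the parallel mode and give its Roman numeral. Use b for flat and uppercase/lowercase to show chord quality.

The diatonic triads in C# minor (with V from harmonic minor) are C#m, D#dim, E, F#m, G#, A, B. C#m, A, F#m and G# all belong to that set. F# (F#–A#–C#) doesn't fit — on degree 4 C# minor would have F#m (iv). F# is the degree-4 chord of C# major, so it is the borrowed IV.

IV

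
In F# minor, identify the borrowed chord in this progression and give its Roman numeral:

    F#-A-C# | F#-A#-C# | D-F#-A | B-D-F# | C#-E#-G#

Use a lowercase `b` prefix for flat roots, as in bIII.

F# minor has the diatonic set F#m, G#dim, A, Bm, C#, D, E (with V from harmonic minor). F#–A–C# = F#m, D–F#–A = D, B–D–F# = Bm and C#–E#–G# = C# all belong to that set. F#–A#–C# doesn't fit — on degree 1 F# minor would have F#m (i). F# is the degree-1 chord of F# major, so it is the borrowed I.

I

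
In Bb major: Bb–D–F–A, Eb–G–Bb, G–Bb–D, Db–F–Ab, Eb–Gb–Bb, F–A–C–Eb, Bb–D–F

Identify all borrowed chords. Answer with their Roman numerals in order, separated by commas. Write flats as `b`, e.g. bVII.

bIII, iv

In Bb major the diatonic chords are Bb, Cm, Dm, Eb, F, Gm, Adim. Bb–D–F–A = Bbmaj7, Eb–G–Bb = Eb, G–Bb–D = Gm, F–A–C–Eb = F7 and Bb–D–F = Bb are all diatonic. Db–F–Ab doesn't fit — on degree 3 Bb major would have Dm (iii). Db is the degree-3 chord of Bb minor, so it is the borrowed bIII. Eb–Gb–Bb doesn't fit — on degree 4 Bb major would have Eb (IV). Ebm is the degree-4 chord of Bb minor, so it is the borrowed iv.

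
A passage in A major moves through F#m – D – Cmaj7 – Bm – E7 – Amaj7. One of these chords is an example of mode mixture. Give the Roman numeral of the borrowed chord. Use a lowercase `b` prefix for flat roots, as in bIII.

The diatonic triads in A major are A, Bm, C#m, D, E, F#m, G#dim. F#m, D, Bm, E7 and Amaj7 all belong to that set. Cmaj7 (C–E–G–B) is not: scale degree 3 in A major carries C#m (iii). In A minor the chord on that degree is Cmaj7, so here it functions as bIIImaj7, borrowed from the parallel minor.

bIIImaj7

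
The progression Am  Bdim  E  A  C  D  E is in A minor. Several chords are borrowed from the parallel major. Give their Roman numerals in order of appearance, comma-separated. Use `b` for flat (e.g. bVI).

I, IV

The diatonic triads in A minor (with V from harmonic minor) are Am, Bdim, C, Dm, E, F, G. Am, Bdim, E and C are all diatonic. A (A–C#–E) is not: scale degree 1 in A minor carries Am (i). In A major the chord on that degree is A, so here it functions as I, borrowed from the parallel major. D (D–F#–A) is not: scale degree 4 in A minor carries Dm (iv). In A major the chord on that degree is D, so here it functions as IV, borrowed from the parallel major.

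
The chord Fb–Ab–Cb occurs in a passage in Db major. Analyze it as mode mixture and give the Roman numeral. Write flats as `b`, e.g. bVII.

The root Fb is the lowered 3rd scale degree — diatonically Db major has F there. Diatonically Db major has Fm (iii) on that degree; Fb–Ab–Cb is instead the major chord native to Db minor, so it takes the label bIII.

bIII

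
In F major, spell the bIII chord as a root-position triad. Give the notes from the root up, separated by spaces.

bIII is built on the lowered scale degree 3. In F major degree 3 is A; lowered it becomes Ab. Stacking thirds in F minor on Ab gives Ab–C–Eb.

Ab C Eb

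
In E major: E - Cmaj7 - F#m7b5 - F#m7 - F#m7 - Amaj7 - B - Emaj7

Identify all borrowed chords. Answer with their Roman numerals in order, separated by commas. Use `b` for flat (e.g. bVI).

bVImaj7, iiø7

In E major the diatonic chords are E, F#m, G#m, A, B, C#m, D#dim. Of the given chords, E, F#m7, Amaj7, B and Emaj7 are diatonic. But Cmaj7 (C–E–G–B) is foreign: the diatonic vi on degree 6 is C#m, whereas Cmaj7 comes from E minor. It is labeled bVImaj7. F#m7b5 (F#–A–C–E) is not: scale degree 2 in E major carries F#m (ii). In E minor the chord on that degree is F#m7b5, so here it functions as iiø7, borrowed from the parallel minor.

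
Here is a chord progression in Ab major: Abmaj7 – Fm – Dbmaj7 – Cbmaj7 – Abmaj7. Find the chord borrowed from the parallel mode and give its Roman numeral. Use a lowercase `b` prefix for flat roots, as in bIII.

Ab major has the diatonic set Ab, Bbm, Cm, Db, Eb, Fm, Gdim. Abmaj7, Fm and Dbmaj7 are all diatonic. But Cbmaj7 (Cb–Eb–Gb–Bb) is foreign: the diatonic iii on degree 3 is Cm, whereas Cbmaj7 comes from Ab minor. It is labeled bIIImaj7.

bIIImaj7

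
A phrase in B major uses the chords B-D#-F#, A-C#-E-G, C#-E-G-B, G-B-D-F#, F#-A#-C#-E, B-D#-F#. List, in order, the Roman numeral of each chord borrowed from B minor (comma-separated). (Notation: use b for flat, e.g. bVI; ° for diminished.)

bVII7, iiø7, bVImaj7

In B major the diatonic chords are B, C#m, D#m, E, F#, G#m, A#dim. B–D#–F# = B and F#–A#–C#–E = F#7 both belong to that set. A–C#–E–G is not: scale degree 7 in B major carries A#dim (vii°). In B minor the chord on that degree is A7, so here it functions as bVII7, borrowed from the parallel minor. C#–E–G–B is not: scale degree 2 in B major carries C#m (ii). In B minor the chord on that degree is C#m7b5, so here it functions as iiø7, borrowed from the parallel minor. But G–B–D–F# is foreign: the diatonic vi on degree 6 is G#m, whereas Gmaj7 comes from B minor. It is labeled bVImaj7.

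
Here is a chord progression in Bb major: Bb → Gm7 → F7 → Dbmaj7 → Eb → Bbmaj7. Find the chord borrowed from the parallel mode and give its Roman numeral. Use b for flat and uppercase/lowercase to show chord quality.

In Bb major the diatonic chords are Bb, Cm, Dm, Eb, F, Gm, Adim. Bb, Gm7, F7, Eb and Bbmaj7 all belong to that set. Dbmaj7 (Db–F–Ab–C) doesn't fit — on degree 3 Bb major would have Dm (iii). Dbmaj7 is the degree-3 chord of Bb minor, so it is the borrowed bIIImaj7.

bIIImaj7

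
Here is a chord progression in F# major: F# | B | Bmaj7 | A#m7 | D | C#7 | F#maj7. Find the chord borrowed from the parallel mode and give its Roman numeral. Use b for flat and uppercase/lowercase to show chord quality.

In F# major the diatonic chords are F#, G#m, A#m, B, C#, D#m, E#dim. Of the given chords, F#, B, Bmaj7, A#m7, C#7 and F#maj7 are diatonic. D (D–F#–A) is not: scale degree 6 in F# major carries D#m (vi). In F# minor the chord on that degree is D, so here it functions as bVI, borrowed from the parallel minor.

bVI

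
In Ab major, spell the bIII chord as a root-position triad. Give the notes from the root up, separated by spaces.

Cb Eb Gb

The root of bIII is the lowered 3rd degree: C becomes Cb. Building the major chord from the parallel minor on Cb: Cb–Eb–Gb.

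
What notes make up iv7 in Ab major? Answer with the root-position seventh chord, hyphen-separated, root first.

Db-Fb-Ab-Cb

The root, Db, is scale degree 4 — the same note in Ab major and Ab minor; only the chord quality changes. In Ab minor the chord on Db is Db–Fb–Ab–Cb.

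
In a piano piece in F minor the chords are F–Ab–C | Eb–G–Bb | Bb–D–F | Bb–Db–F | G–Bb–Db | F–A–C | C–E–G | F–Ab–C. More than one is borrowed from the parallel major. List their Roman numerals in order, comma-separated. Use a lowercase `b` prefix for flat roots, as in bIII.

In F minor (with V from harmonic minor) the diatonic chords are Fm, Gdim, Ab, Bbm, C, Db, Eb. F–Ab–C = Fm, Eb–G–Bb = Eb, Bb–Db–F = Bbm, G–Bb–Db = Gdim and C–E–G = C are all diatonic. Bb–D–F doesn't fit — on degree 4 F minor would have Bbm (iv). Bb is the degree-4 chord of F major, so it is the borrowed IV. F–A–C doesn't fit — on degree 1 F minor would have Fm (i). F is the degree-1 chord of F major, so it is the borrowed I.

IV, I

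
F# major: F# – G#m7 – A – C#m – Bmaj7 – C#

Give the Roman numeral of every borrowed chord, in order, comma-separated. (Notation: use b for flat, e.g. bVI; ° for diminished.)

bIII, v

In F# major the diatonic chords are F#, G#m, A#m, B, C#, D#m, E#dim. F#, G#m7, Bmaj7 and C# all belong to that set. A (A–C#–E) is not: scale degree 3 in F# major carries A#m (iii). In F# minor the chord on that degree is A, so here it functions as bIII, borrowed from the parallel minor. C#m (C#–E–G#) doesn't fit — on degree 5 F# major would have C# (V). C#m is the degree-5 chord of F# minor, so it is the borrowed v.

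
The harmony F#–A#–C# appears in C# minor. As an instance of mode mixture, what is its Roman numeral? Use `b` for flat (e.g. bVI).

IV

The root F# is the diatonic 4th degree of C# minor; the borrowing shows in the chord quality. Diatonically C# minor has F#m (iv) on that degree; F#–A#–C# is instead the major chord native to C# major, so it takes the label IV.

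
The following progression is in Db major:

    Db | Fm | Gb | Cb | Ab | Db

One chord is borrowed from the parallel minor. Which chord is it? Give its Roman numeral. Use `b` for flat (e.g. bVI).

In Db major the diatonic chords are Db, Ebm, Fm, Gb, Ab, Bbm, Cdim. Db, Fm, Gb and Ab all belong to that set. But Cb (Cb–Eb–Gb) is foreign: the diatonic vii° on degree 7 is Cdim, whereas Cb comes from Db minor. It is labeled bVII.

bVII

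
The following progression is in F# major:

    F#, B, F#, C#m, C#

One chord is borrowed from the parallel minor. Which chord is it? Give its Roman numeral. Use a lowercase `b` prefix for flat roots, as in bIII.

The diatonic triads in F# major are F#, G#m, A#m, B, C#, D#m, E#dim. Of the given chords, F#, B and C# are diatonic. But C#m (C#–E–G#) is foreign: the diatonic V on degree 5 is C#, whereas C#m comes from F# minor. It is labeled v.

v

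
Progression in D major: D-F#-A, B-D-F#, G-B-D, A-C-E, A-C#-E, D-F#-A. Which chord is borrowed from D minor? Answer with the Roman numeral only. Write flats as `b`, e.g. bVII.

The diatonic triads in D major are D, Em, F#m, G, A, Bm, C#dim. Of the given chords, D–F#–A = D, B–D–F# = Bm, G–B–D = G and A–C#–E = A are diatonic. A–C–E doesn't fit — on degree 5 D major would have A (V). Am is the degree-5 chord of D minor, so it is the borrowed v.

v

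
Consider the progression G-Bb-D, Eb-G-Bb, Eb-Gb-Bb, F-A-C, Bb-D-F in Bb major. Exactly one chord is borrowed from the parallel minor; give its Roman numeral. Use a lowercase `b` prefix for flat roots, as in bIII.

Bb major has the diatonic set Bb, Cm, Dm, Eb, F, Gm, Adim. G–Bb–D = Gm, Eb–G–Bb = Eb, F–A–C = F and Bb–D–F = Bb are all diatonic. Eb–Gb–Bb is not: scale degree 4 in Bb major carries Eb (IV). In Bb minor the chord on that degree is Ebm, so here it functions as iv, borrowed from the parallel minor.

iv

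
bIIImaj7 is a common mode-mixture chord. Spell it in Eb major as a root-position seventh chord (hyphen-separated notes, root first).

bIIImaj7 is built on the lowered scale degree 3. In Eb major degree 3 is G; lowered it becomes Gb. Building the major-seventh chord from the parallel minor on Gb: Gb–Bb–Db–F.

Gb-Bb-Db-F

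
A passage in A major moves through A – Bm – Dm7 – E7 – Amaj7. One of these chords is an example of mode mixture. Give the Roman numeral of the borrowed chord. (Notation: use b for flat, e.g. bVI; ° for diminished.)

iv7

The diatonic triads in A major are A, Bm, C#m, D, E, F#m, G#dim. Of the given chords, A, Bm, E7 and Amaj7 are diatonic. Dm7 (D–F–A–C) doesn't fit — on degree 4 A major would have D (IV). Dm7 is the degree-4 chord of A minor, so it is the borrowed iv7.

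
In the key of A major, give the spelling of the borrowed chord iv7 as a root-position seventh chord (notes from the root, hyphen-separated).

iv7 is built on scale degree 4, which is D in both A major and its parallel. Stacking thirds in A minor on D gives D–F–A–C.

D-F-A-C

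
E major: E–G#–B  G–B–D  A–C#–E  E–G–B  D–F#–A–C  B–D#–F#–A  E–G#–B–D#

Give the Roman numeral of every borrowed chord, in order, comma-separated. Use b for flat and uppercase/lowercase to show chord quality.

The diatonic triads in E major are E, F#m, G#m, A, B, C#m, D#dim. E–G#–B = E, A–C#–E = A, B–D#–F#–A = B7 and E–G#–B–D# = Emaj7 are all diatonic. G–B–D doesn't fit — on degree 3 E major would have G#m (iii). G is the degree-3 chord of E minor, so it is the borrowed bIII. E–G–B doesn't fit — on degree 1 E major would have E (I). Em is the degree-1 chord of E minor, so it is the borrowed i. D–F#–A–C doesn't fit — on degree 7 E major would have D#dim (vii°). D7 is the degree-7 chord of E minor, so it is the borrowed bVII7.

bIII, i, bVII7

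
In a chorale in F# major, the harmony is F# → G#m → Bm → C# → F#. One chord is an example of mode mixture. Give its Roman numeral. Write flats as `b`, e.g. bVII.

In F# major the diatonic chords are F#, G#m, A#m, B, C#, D#m, E#dim. F#, G#m and C# are all diatonic. Bm (B–D–F#) is not: scale degree 4 in F# major carries B (IV). In F# minor the chord on that degree is Bm, so here it functions as iv, borrowed from the parallel minor.

iv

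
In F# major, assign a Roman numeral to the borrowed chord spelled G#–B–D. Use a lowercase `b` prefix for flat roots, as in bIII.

The root G# is the diatonic 2nd degree of F# major; the borrowing shows in the chord quality. The diatonic chord on degree 2 would be G#m (ii), but G#–B–D is the diminished chord from F# minor. As a borrowed chord it is labeled ii°.

ii°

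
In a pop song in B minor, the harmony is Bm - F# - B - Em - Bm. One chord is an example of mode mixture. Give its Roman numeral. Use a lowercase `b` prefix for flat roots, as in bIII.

The diatonic triads in B minor (with V from harmonic minor) are Bm, C#dim, D, Em, F#, G, A. Of the given chords, Bm, F# and Em are diatonic. B (B–D#–F#) doesn't fit — on degree 1 B minor would have Bm (i). B is the degree-1 chord of B major, so it is the borrowed I.

I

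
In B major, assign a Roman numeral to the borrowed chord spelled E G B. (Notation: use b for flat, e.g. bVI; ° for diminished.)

The root E is the diatonic 4th degree of B major; the borrowing shows in the chord quality. E–G–B is a minor chord — the form found in B minor, not the diatonic IV (E). Borrowed into B major it is written iv.

iv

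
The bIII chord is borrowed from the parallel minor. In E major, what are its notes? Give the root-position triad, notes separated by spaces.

G B D

The root of bIII is the lowered 3rd degree: G# becomes G. Building the major chord from the parallel minor on G: G–B–D.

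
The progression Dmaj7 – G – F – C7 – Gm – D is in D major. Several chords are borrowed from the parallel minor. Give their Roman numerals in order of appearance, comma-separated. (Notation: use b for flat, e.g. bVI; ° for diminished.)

bIII, bVII7, iv

In D major the diatonic chords are D, Em, F#m, G, A, Bm, C#dim. Dmaj7, G and D all belong to that set. F (F–A–C) doesn't fit — on degree 3 D major would have F#m (iii). F is the degree-3 chord of D minor, so it is the borrowed bIII. But C7 (C–E–G–Bb) is foreign: the diatonic vii° on degree 7 is C#dim, whereas C7 comes from D minor. It is labeled bVII7. Gm (G–Bb–D) doesn't fit — on degree 4 D major would have G (IV). Gm is the degree-4 chord of D minor, so it is the borrowed iv.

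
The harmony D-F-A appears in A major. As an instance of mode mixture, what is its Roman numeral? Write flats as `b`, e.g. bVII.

iv

The root D is the diatonic 4th degree of A major; the borrowing shows in the chord quality. The diatonic chord on degree 4 would be D (IV), but D–F–A is the minor chord from A minor. As a borrowed chord it is labeled iv.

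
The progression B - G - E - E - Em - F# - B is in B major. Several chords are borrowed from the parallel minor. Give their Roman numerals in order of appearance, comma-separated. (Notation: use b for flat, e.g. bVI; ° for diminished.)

B major has the diatonic set B, C#m, D#m, E, F#, G#m, A#dim. B, E and F# all belong to that set. G (G–B–D) is not: scale degree 6 in B major carries G#m (vi). In B minor the chord on that degree is G, so here it functions as bVI, borrowed from the parallel minor. But Em (E–G–B) is foreign: the diatonic IV on degree 4 is E, whereas Em comes from B minor. It is labeled iv.

bVI, iv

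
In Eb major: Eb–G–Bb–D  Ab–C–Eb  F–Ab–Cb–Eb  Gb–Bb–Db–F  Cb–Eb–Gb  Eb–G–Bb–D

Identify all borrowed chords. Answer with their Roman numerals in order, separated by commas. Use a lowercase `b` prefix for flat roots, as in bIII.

iiø7, bIIImaj7, bVI

Eb major has the diatonic set Eb, Fm, Gm, Ab, Bb, Cm, Ddim. Eb–G–Bb–D = Ebmaj7 and Ab–C–Eb = Ab both belong to that set. But F–Ab–Cb–Eb is foreign: the diatonic ii on degree 2 is Fm, whereas Fm7b5 comes from Eb minor. It is labeled iiø7. Gb–Bb–Db–F doesn't fit — on degree 3 Eb major would have Gm (iii). Gbmaj7 is the degree-3 chord of Eb minor, so it is the borrowed bIIImaj7. But Cb–Eb–Gb is foreign: the diatonic vi on degree 6 is Cm, whereas Cb comes from Eb minor. It is labeled bVI.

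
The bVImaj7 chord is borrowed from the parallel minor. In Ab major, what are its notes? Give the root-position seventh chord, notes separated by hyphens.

Fb-Ab-Cb-Eb

Scale degree 6 in Ab major is F. bVImaj7 uses the lowered form, Fb, taken from Ab minor. In Ab minor the chord on Fb is Fb–Ab–Cb–Eb.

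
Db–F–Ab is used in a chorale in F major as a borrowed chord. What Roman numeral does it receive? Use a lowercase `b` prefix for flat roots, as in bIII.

bVI

In F major scale degree 6 is D; Db is its lowered form, from F minor. The diatonic chord on degree 6 would be Dm (vi), but Db–F–Ab is the major chord from F minor. As a borrowed chord it is labeled bVI.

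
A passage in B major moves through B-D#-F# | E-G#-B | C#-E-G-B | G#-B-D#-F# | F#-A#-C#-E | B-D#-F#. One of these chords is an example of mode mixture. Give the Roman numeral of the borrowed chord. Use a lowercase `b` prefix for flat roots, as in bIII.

iiø7

In B major the diatonic chords are B, C#m, D#m, E, F#, G#m, A#dim. B–D#–F# = B, E–G#–B = E, G#–B–D#–F# = G#m7 and F#–A#–C#–E = F#7 all belong to that set. But C#–E–G–B is foreign: the diatonic ii on degree 2 is C#m, whereas C#m7b5 comes from B minor. It is labeled iiø7.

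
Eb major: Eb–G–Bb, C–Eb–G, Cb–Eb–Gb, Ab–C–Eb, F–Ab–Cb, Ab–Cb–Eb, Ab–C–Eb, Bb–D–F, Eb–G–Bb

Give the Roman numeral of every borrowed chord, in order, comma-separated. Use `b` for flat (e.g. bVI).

Eb major has the diatonic set Eb, Fm, Gm, Ab, Bb, Cm, Ddim. Eb–G–Bb = Eb, C–Eb–G = Cm, Ab–C–Eb = Ab and Bb–D–F = Bb all belong to that set. Cb–Eb–Gb is not: scale degree 6 in Eb major carries Cm (vi). In Eb minor the chord on that degree is Cb, so here it functions as bVI, borrowed from the parallel minor. F–Ab–Cb is not: scale degree 2 in Eb major carries Fm (ii). In Eb minor the chord on that degree is Fdim, so here it functions as ii°, borrowed from the parallel minor. Ab–Cb–Eb is not: scale degree 4 in Eb major carries Ab (IV). In Eb minor the chord on that degree is Abm, so here it functions as iv, borrowed from the parallel minor.

bVI, ii°, iv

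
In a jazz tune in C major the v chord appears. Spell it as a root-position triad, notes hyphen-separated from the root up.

The root, G, is scale degree 5 — the same note in C major and C minor; only the chord quality changes. Stacking thirds in C minor on G gives G–Bb–D.

G-Bb-D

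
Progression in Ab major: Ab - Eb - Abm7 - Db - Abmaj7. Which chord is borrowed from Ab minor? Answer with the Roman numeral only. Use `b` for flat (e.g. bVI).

i7

In Ab major the diatonic chords are Ab, Bbm, Cm, Db, Eb, Fm, Gdim. Ab, Eb, Db and Abmaj7 all belong to that set. Abm7 (Ab–Cb–Eb–Gb) is not: scale degree 1 in Ab major carries Ab (I). In Ab minor the chord on that degree is Abm7, so here it functions as i7, borrowed from the parallel minor.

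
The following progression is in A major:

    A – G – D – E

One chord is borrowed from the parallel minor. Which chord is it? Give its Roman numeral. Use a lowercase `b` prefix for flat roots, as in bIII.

In A major the diatonic chords are A, Bm, C#m, D, E, F#m, G#dim. Of the given chords, A, D and E are diatonic. G (G–B–D) doesn't fit — on degree 7 A major would have G#dim (vii°). G is the degree-7 chord of A minor, so it is the borrowed bVII.

bVII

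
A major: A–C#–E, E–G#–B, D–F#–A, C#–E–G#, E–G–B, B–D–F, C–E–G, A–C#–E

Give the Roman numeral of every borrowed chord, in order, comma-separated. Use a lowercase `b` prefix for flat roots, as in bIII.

In A major the diatonic chords are A, Bm, C#m, D, E, F#m, G#dim. Of the given chords, A–C#–E = A, E–G#–B = E, D–F#–A = D and C#–E–G# = C#m are diatonic. E–G–B is not: scale degree 5 in A major carries E (V). In A minor the chord on that degree is Em, so here it functions as v, borrowed from the parallel minor. B–D–F doesn't fit — on degree 2 A major would have Bm (ii). Bdim is the degree-2 chord of A minor, so it is the borrowed ii°. But C–E–G is foreign: the diatonic iii on degree 3 is C#m, whereas C comes from A minor. It is labeled bIII.

v, ii°, bIII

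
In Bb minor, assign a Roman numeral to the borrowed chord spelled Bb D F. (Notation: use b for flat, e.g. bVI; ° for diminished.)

Bb is scale degree 1 in Bb minor. The diatonic chord on degree 1 would be Bbm (i), but Bb–D–F is the major chord from Bb major. As a borrowed chord it is labeled I.

I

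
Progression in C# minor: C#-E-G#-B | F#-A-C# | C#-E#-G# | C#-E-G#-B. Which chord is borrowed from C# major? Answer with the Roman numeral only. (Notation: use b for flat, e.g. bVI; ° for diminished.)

I

In C# minor (with V from harmonic minor) the diatonic chords are C#m, D#dim, E, F#m, G#, A, B. Of the given chords, C#–E–G#–B = C#m7 and F#–A–C# = F#m are diatonic. C#–E#–G# is not: scale degree 1 in C# minor carries C#m (i). In C# major the chord on that degree is C#, so here it functions as I, borrowed from the parallel major.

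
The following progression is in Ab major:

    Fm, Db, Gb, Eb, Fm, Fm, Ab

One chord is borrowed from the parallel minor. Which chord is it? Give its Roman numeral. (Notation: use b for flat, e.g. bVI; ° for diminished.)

bVII

The diatonic triads in Ab major are Ab, Bbm, Cm, Db, Eb, Fm, Gdim. Fm, Db, Eb and Ab all belong to that set. But Gb (Gb–Bb–Db) is foreign: the diatonic vii° on degree 7 is Gdim, whereas Gb comes from Ab minor. It is labeled bVII.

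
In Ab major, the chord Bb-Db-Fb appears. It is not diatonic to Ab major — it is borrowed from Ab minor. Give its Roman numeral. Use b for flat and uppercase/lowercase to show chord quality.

ii°

The root Bb is the diatonic 2nd degree of Ab major; the borrowing shows in the chord quality. Bb–Db–Fb is a diminished chord — the form found in Ab minor, not the diatonic ii (Bbm). Borrowed into Ab major it is written ii°.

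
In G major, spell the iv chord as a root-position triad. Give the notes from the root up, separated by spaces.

iv is built on scale degree 4, which is C in both G major and its parallel. Stacking thirds in G minor on C gives C–Eb–G.

C Eb G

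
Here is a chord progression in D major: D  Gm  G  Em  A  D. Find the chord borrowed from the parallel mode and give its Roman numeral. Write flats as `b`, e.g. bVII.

iv

The diatonic triads in D major are D, Em, F#m, G, A, Bm, C#dim. Of the given chords, D, G, Em and A are diatonic. Gm (G–Bb–D) is not: scale degree 4 in D major carries G (IV). In D minor the chord on that degree is Gm, so here it functions as iv, borrowed from the parallel minor.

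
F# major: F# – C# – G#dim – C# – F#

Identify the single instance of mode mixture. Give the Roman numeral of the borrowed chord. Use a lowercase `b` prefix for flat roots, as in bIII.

F# major has the diatonic set F#, G#m, A#m, B, C#, D#m, E#dim. F# and C# are both diatonic. But G#dim (G#–B–D) is foreign: the diatonic ii on degree 2 is G#m, whereas G#dim comes from F# minor. It is labeled ii°.

ii°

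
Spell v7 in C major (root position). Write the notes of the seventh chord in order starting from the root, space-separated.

v7 is built on scale degree 5, which is G in both C major and its parallel. In C minor the chord on G is G–Bb–D–F.

G Bb D F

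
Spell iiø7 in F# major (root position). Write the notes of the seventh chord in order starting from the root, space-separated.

iiø7 is built on scale degree 2, which is G# in both F# major and its parallel. Stacking thirds in F# minor on G# gives G#–B–D–F#.

G# B D F#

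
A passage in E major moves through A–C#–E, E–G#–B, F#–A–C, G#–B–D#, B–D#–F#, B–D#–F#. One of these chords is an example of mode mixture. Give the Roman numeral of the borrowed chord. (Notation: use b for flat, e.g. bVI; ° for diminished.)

In E major the diatonic chords are E, F#m, G#m, A, B, C#m, D#dim. A–C#–E = A, E–G#–B = E, G#–B–D# = G#m and B–D#–F# = B all belong to that set. F#–A–C is not: scale degree 2 in E major carries F#m (ii). In E minor the chord on that degree is F#dim, so here it functions as ii°, borrowed from the parallel minor.

ii°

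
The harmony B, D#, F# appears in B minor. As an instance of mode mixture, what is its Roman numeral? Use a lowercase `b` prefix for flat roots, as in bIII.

I

B is scale degree 1 in B minor. B–D#–F# is a major chord — the form found in B major, not the diatonic i (Bm). Borrowed into B minor it is written I.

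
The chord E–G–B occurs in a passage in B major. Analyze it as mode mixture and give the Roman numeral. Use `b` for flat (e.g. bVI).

iv

The root E is the diatonic 4th degree of B major; the borrowing shows in the chord quality. Diatonically B major has E (IV) on that degree; E–G–B is instead the minor chord native to B minor, so it takes the label iv.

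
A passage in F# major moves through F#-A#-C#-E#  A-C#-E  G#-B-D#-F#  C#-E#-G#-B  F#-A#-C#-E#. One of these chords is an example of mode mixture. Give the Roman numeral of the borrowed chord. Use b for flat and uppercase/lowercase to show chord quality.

F# major has the diatonic set F#, G#m, A#m, B, C#, D#m, E#dim. Of the given chords, F#–A#–C#–E# = F#maj7, G#–B–D#–F# = G#m7 and C#–E#–G#–B = C#7 are diatonic. But A–C#–E is foreign: the diatonic iii on degree 3 is A#m, whereas A comes from F# minor. It is labeled bIII.

bIII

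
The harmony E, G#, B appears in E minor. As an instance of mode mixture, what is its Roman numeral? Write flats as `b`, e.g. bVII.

I

E is scale degree 1 in E minor. Diatonically E minor has Em (i) on that degree; E–G#–B is instead the major chord native to E major, so it takes the label I.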